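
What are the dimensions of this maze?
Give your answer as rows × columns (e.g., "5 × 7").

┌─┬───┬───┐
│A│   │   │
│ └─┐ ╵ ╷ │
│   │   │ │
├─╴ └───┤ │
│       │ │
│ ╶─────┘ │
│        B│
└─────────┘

Counting the maze dimensions:
Rows (vertical): 4
Columns (horizontal): 5
Dimensions: 4 × 5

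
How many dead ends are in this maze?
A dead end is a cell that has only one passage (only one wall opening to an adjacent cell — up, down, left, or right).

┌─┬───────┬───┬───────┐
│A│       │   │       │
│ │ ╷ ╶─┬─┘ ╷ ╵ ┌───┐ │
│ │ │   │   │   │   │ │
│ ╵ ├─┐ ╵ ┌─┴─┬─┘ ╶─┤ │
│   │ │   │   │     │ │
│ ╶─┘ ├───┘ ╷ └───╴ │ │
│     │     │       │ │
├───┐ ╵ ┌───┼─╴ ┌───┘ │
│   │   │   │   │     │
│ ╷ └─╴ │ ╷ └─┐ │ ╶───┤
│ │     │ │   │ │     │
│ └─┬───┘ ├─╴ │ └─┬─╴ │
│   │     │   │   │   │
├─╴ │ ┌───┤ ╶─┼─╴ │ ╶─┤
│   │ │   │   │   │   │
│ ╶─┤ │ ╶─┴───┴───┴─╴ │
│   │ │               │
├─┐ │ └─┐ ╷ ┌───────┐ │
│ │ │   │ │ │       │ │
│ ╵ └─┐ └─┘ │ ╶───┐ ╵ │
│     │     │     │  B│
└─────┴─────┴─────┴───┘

Checking each cell for number of passages:

Dead ends found at positions:
  (0, 0)
  (0, 4)
  (1, 9)
  (2, 2)
  (2, 7)
  (4, 6)
  (7, 4)
  (7, 6)
  (7, 7)
  (9, 0)
  (9, 4)
  (10, 2)
  (10, 8)
Total dead ends: 13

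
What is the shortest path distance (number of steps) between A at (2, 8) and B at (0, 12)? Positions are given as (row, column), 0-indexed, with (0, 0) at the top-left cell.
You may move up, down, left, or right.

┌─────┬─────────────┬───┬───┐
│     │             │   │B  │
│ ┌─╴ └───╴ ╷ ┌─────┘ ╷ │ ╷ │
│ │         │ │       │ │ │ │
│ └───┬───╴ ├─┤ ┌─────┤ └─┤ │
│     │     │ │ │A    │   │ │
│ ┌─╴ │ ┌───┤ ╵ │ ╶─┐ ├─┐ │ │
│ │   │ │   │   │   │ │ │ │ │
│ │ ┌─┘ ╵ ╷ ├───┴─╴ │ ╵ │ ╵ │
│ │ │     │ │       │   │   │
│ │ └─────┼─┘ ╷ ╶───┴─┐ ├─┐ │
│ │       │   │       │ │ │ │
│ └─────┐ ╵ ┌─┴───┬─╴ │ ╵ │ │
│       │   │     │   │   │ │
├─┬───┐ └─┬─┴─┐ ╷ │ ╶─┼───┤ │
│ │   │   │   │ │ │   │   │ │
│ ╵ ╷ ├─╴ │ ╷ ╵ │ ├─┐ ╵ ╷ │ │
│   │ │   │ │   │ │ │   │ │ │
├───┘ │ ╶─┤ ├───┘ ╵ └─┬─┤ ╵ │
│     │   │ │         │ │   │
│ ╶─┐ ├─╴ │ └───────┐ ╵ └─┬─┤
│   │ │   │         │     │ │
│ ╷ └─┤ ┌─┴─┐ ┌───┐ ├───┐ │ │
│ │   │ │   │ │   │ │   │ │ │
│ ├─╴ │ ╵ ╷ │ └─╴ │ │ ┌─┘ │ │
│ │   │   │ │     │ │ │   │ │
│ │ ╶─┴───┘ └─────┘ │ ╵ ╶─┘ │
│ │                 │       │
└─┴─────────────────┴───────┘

Finding path from (2, 8) to (0, 12):
Path: (2,8) → (3,8) → (3,9) → (4,9) → (4,8) → (4,7) → (5,7) → (5,8) → (5,9) → (5,10) → (6,10) → (6,9) → (7,9) → (7,10) → (8,10) → (8,11) → (7,11) → (7,12) → (8,12) → (9,12) → (9,13) → (8,13) → (7,13) → (6,13) → (5,13) → (4,13) → (3,13) → (2,13) → (1,13) → (0,13) → (0,12)
Distance: 30 steps

Solution:

┌─────┬─────────────┬───┬───┐
│     │             │   │B ↰│
│ ┌─╴ └───╴ ╷ ┌─────┘ ╷ │ ╷ │
│ │         │ │       │ │ │↑│
│ └───┬───╴ ├─┤ ┌─────┤ └─┤ │
│     │     │ │ │A    │   │↑│
│ ┌─╴ │ ┌───┤ ╵ │ ╶─┐ ├─┐ │ │
│ │   │ │   │   │↳ ↓│ │ │ │↑│
│ │ ┌─┘ ╵ ╷ ├───┴─╴ │ ╵ │ ╵ │
│ │ │     │ │  ↓ ← ↲│   │  ↑│
│ │ └─────┼─┘ ╷ ╶───┴─┐ ├─┐ │
│ │       │   │↳ → → ↓│ │ │↑│
│ └─────┐ ╵ ┌─┴───┬─╴ │ ╵ │ │
│       │   │     │↓ ↲│   │↑│
├─┬───┐ └─┬─┴─┐ ╷ │ ╶─┼───┤ │
│ │   │   │   │ │ │↳ ↓│↱ ↓│↑│
│ ╵ ╷ ├─╴ │ ╷ ╵ │ ├─┐ ╵ ╷ │ │
│   │ │   │ │   │ │ │↳ ↑│↓│↑│
├───┘ │ ╶─┤ ├───┘ ╵ └─┬─┤ ╵ │
│     │   │ │         │ │↳ ↑│
│ ╶─┐ ├─╴ │ └───────┐ ╵ └─┬─┤
│   │ │   │         │     │ │
│ ╷ └─┤ ┌─┴─┐ ┌───┐ ├───┐ │ │
│ │   │ │   │ │   │ │   │ │ │
│ ├─╴ │ ╵ ╷ │ └─╴ │ │ ┌─┘ │ │
│ │   │   │ │     │ │ │   │ │
│ │ ╶─┴───┘ └─────┘ │ ╵ ╶─┘ │
│ │                 │       │
└─┴─────────────────┴───────┘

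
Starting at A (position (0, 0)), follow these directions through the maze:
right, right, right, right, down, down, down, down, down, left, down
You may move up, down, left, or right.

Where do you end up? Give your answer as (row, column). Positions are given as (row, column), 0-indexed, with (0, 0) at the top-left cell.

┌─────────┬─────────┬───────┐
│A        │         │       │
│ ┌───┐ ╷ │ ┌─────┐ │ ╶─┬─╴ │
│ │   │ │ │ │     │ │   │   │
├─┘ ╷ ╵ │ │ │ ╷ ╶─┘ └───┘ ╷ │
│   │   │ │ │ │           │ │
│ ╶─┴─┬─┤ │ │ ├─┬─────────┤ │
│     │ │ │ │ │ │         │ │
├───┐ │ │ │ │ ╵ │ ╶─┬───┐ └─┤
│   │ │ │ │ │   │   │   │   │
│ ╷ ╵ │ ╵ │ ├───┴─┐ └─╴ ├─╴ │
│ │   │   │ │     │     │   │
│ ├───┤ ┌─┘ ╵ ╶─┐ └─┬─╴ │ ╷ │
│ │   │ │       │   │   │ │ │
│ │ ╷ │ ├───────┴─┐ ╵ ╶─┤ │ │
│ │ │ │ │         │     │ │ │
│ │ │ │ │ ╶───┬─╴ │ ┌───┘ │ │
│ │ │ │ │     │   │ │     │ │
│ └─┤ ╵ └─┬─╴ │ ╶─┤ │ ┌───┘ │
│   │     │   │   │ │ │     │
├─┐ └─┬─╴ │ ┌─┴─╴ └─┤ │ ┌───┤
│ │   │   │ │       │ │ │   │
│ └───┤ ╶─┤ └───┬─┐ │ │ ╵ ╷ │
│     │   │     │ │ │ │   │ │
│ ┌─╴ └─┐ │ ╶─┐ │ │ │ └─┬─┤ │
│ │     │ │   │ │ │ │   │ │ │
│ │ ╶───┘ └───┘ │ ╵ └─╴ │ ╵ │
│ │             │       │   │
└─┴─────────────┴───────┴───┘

Following directions step by step:
Start: (0, 0)
  right: (0, 0) → (0, 1)
  right: (0, 1) → (0, 2)
  right: (0, 2) → (0, 3)
  right: (0, 3) → (0, 4)
  down: (0, 4) → (1, 4)
  down: (1, 4) → (2, 4)
  down: (2, 4) → (3, 4)
  down: (3, 4) → (4, 4)
  down: (4, 4) → (5, 4)
  left: (5, 4) → (5, 3)
  down: (5, 3) → (6, 3)
Final position: (6, 3)

Path taken:

┌─────────┬─────────┬───────┐
│A → → → ↓│         │       │
│ ┌───┐ ╷ │ ┌─────┐ │ ╶─┬─╴ │
│ │   │ │↓│ │     │ │   │   │
├─┘ ╷ ╵ │ │ │ ╷ ╶─┘ └───┘ ╷ │
│   │   │↓│ │ │           │ │
│ ╶─┴─┬─┤ │ │ ├─┬─────────┤ │
│     │ │↓│ │ │ │         │ │
├───┐ │ │ │ │ ╵ │ ╶─┬───┐ └─┤
│   │ │ │↓│ │   │   │   │   │
│ ╷ ╵ │ ╵ │ ├───┴─┐ └─╴ ├─╴ │
│ │   │↓ ↲│ │     │     │   │
│ ├───┤ ┌─┘ ╵ ╶─┐ └─┬─╴ │ ╷ │
│ │   │B│       │   │   │ │ │
│ │ ╷ │ ├───────┴─┐ ╵ ╶─┤ │ │
│ │ │ │ │         │     │ │ │
│ │ │ │ │ ╶───┬─╴ │ ┌───┘ │ │
│ │ │ │ │     │   │ │     │ │
│ └─┤ ╵ └─┬─╴ │ ╶─┤ │ ┌───┘ │
│   │     │   │   │ │ │     │
├─┐ └─┬─╴ │ ┌─┴─╴ └─┤ │ ┌───┤
│ │   │   │ │       │ │ │   │
│ └───┤ ╶─┤ └───┬─┐ │ │ ╵ ╷ │
│     │   │     │ │ │ │   │ │
│ ┌─╴ └─┐ │ ╶─┐ │ │ │ └─┬─┤ │
│ │     │ │   │ │ │ │   │ │ │
│ │ ╶───┘ └───┘ │ ╵ └─╴ │ ╵ │
│ │             │       │   │
└─┴─────────────┴───────┴───┘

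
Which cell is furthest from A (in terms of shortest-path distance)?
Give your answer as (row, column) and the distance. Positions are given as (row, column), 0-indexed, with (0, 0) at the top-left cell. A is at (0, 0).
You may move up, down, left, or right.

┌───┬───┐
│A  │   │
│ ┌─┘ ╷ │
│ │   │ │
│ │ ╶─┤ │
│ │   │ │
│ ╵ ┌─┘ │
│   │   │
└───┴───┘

Computing BFS distances from A to all cells:
Furthest cell: (3, 2)
Distance: 13 steps

Path from A to the furthest cell:

┌───┬───┐
│A  │↱ ↓│
│ ┌─┘ ╷ │
│↓│↱ ↑│↓│
│ │ ╶─┤ │
│↓│↑  │↓│
│ ╵ ┌─┘ │
│↳ ↑│B ↲│
└───┴───┘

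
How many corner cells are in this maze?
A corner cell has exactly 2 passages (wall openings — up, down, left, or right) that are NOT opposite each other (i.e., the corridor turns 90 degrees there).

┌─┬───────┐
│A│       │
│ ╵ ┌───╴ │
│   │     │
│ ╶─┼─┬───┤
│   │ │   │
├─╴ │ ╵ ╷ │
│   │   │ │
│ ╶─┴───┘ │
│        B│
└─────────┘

Counting corner cells (2 non-opposite passages):
Total corners: 14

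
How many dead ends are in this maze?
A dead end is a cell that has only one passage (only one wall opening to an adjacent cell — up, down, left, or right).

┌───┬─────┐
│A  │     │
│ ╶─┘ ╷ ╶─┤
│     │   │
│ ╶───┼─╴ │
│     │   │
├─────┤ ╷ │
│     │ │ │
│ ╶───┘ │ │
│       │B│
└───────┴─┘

Checking each cell for number of passages:

Dead ends found at positions:
  (0, 1)
  (0, 4)
  (2, 2)
  (3, 2)
  (4, 4)
Total dead ends: 5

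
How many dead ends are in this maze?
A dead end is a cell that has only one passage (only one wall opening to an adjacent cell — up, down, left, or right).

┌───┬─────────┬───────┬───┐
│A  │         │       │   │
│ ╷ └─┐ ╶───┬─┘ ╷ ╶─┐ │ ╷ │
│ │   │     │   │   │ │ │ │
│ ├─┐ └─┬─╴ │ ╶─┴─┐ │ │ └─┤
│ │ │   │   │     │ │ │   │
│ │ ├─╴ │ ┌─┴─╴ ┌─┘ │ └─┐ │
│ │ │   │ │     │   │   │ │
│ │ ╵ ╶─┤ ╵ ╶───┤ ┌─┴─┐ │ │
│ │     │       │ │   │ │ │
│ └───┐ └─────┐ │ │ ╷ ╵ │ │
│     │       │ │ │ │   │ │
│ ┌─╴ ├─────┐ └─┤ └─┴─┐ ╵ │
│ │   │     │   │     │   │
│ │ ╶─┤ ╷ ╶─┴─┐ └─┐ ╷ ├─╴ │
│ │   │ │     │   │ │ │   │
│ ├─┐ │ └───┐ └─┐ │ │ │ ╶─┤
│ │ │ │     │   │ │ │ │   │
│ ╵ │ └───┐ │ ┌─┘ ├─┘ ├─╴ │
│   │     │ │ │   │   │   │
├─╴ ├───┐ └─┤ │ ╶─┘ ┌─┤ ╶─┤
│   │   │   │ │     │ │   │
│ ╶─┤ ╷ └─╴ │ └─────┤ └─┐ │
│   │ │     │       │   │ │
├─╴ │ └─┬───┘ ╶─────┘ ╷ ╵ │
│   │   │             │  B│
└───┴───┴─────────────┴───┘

Checking each cell for number of passages:

Dead ends found at positions:
  (0, 2)
  (0, 6)
  (1, 12)
  (2, 1)
  (2, 8)
  (5, 7)
  (5, 9)
  (6, 5)
  (8, 1)
  (8, 7)
  (8, 9)
  (9, 5)
  (10, 10)
  (11, 9)
  (12, 0)
  (12, 3)
  (12, 4)
Total dead ends: 17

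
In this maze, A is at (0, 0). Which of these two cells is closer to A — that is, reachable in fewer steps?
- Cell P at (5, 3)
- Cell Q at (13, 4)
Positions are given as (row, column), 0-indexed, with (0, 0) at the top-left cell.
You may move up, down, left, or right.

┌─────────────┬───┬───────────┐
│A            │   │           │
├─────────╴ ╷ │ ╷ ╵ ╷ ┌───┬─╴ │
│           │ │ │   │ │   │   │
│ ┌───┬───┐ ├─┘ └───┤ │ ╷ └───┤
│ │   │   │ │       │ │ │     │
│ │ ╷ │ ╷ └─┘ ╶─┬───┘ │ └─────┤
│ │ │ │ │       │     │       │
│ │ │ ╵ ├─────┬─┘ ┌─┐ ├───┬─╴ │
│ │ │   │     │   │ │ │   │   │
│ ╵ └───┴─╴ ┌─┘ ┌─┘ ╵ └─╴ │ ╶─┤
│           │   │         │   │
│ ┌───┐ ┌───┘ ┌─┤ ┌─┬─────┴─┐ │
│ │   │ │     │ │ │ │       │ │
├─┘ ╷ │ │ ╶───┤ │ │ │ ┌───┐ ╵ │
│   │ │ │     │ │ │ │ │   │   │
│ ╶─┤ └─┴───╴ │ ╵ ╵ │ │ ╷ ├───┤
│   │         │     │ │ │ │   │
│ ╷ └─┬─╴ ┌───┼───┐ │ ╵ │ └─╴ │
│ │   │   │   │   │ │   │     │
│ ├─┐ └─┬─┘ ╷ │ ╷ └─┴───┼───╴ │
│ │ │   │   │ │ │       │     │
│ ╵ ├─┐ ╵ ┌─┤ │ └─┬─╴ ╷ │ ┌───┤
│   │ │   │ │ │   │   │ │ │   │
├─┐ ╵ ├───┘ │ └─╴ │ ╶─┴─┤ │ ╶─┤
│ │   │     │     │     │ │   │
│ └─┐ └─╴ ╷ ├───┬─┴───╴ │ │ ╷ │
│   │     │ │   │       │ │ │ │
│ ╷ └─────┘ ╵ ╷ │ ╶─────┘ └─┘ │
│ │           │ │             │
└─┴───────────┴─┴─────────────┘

Shortest path A → P at (5, 3): 18 steps
Shortest path A → Q at (13, 4): 73 steps

P is closer (18 steps vs 73 steps).

Path to P:

┌─────────────┬───┬───────────┐
│A → → → → ↓  │   │           │
├─────────╴ ╷ │ ╷ ╵ ╷ ┌───┬─╴ │
│↓ ← ← ← ← ↲│ │ │   │ │   │   │
│ ┌───┬───┐ ├─┘ └───┤ │ ╷ └───┤
│↓│   │   │ │       │ │ │     │
│ │ ╷ │ ╷ └─┘ ╶─┬───┘ │ └─────┤
│↓│ │ │ │       │     │       │
│ │ │ ╵ ├─────┬─┘ ┌─┐ ├───┬─╴ │
│↓│ │   │     │   │ │ │   │   │
│ ╵ └───┴─╴ ┌─┘ ┌─┘ ╵ └─╴ │ ╶─┤
│↳ → → P    │   │         │   │
│ ┌───┐ ┌───┘ ┌─┤ ┌─┬─────┴─┐ │
│ │   │ │     │ │ │ │       │ │
├─┘ ╷ │ │ ╶───┤ │ │ │ ┌───┐ ╵ │
│   │ │ │     │ │ │ │ │   │   │
│ ╶─┤ └─┴───╴ │ ╵ ╵ │ │ ╷ ├───┤
│   │         │     │ │ │ │   │
│ ╷ └─┬─╴ ┌───┼───┐ │ ╵ │ └─╴ │
│ │   │   │   │   │ │   │     │
│ ├─┐ └─┬─┘ ╷ │ ╷ └─┴───┼───╴ │
│ │ │   │   │ │ │       │     │
│ ╵ ├─┐ ╵ ┌─┤ │ └─┬─╴ ╷ │ ┌───┤
│   │ │   │ │ │   │   │ │ │   │
├─┐ ╵ ├───┘ │ └─╴ │ ╶─┴─┤ │ ╶─┤
│ │   │     │     │     │ │   │
│ └─┐ └─╴ ╷ ├───┬─┴───╴ │ │ ╷ │
│   │     │ │   │       │ │ │ │
│ ╷ └─────┘ ╵ ╷ │ ╶─────┘ └─┘ │
│ │           │ │             │
└─┴───────────┴─┴─────────────┘

Path to Q:

┌─────────────┬───┬───────────┐
│A → → → → ↓  │↱ ↓│↱ ↓        │
├─────────╴ ╷ │ ╷ ╵ ╷ ┌───┬─╴ │
│↓ ← ← ← ← ↲│ │↑│↳ ↑│↓│   │   │
│ ┌───┬───┐ ├─┘ └───┤ │ ╷ └───┤
│↓│↱ ↓│↱ ↓│ │↱ ↑    │↓│ │     │
│ │ ╷ │ ╷ └─┘ ╶─┬───┘ │ └─────┤
│↓│↑│↓│↑│↳ → ↑  │↓ ← ↲│       │
│ │ │ ╵ ├─────┬─┘ ┌─┐ ├───┬─╴ │
│↓│↑│↳ ↑│     │↓ ↲│ │ │   │   │
│ ╵ └───┴─╴ ┌─┘ ┌─┘ ╵ └─╴ │ ╶─┤
│↳ ↑        │↓ ↲│         │   │
│ ┌───┐ ┌───┘ ┌─┤ ┌─┬─────┴─┐ │
│ │↓ ↰│ │↓ ← ↲│ │ │ │       │ │
├─┘ ╷ │ │ ╶───┤ │ │ │ ┌───┐ ╵ │
│↓ ↲│↑│ │↳ → ↓│ │ │ │ │   │   │
│ ╶─┤ └─┴───╴ │ ╵ ╵ │ │ ╷ ├───┤
│↓  │↑ ← ← ← ↲│     │ │ │ │   │
│ ╷ └─┬─╴ ┌───┼───┐ │ ╵ │ └─╴ │
│↓│   │   │   │   │ │   │     │
│ ├─┐ └─┬─┘ ╷ │ ╷ └─┴───┼───╴ │
│↓│ │   │   │ │ │       │     │
│ ╵ ├─┐ ╵ ┌─┤ │ └─┬─╴ ╷ │ ┌───┤
│↳ ↓│ │   │ │ │   │   │ │ │   │
├─┐ ╵ ├───┘ │ └─╴ │ ╶─┴─┤ │ ╶─┤
│ │↳ ↓│     │     │     │ │   │
│ └─┐ └─╴ ╷ ├───┬─┴───╴ │ │ ╷ │
│   │↳ → Q│ │   │       │ │ │ │
│ ╷ └─────┘ ╵ ╷ │ ╶─────┘ └─┘ │
│ │           │ │             │
└─┴───────────┴─┴─────────────┘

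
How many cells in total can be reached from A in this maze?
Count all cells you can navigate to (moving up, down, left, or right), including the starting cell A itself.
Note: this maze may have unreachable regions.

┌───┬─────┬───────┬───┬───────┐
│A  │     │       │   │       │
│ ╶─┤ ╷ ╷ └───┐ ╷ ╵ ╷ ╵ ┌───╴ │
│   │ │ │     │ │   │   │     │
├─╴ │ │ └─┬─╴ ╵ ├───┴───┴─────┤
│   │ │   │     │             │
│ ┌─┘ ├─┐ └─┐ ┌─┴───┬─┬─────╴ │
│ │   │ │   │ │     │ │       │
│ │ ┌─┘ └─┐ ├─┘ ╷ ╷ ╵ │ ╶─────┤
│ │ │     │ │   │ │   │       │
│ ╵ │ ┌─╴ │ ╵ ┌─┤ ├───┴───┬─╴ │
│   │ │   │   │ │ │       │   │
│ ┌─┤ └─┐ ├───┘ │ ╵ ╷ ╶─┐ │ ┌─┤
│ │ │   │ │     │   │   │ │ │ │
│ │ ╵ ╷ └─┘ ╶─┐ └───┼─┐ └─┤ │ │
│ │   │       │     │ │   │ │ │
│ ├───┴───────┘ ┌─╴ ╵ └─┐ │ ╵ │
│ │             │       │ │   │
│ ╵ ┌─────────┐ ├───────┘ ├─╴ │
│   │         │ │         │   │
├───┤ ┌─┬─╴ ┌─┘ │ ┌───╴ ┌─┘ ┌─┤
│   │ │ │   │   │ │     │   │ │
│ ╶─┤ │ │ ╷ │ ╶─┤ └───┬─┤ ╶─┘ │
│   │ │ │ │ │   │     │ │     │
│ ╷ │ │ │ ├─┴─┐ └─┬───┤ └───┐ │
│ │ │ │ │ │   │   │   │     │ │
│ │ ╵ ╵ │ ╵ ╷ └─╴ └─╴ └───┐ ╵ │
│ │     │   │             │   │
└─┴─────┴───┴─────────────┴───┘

Using BFS/flood-fill to find all reachable cells from A:
Maze size: 14 × 15 = 210 total cells
38 cell(s) are walled off and cannot be reached from A.
Reachable cells: 172

Reachable region (· marks reachable cells):

┌───┬─────┬───────┬───┬───────┐
│A ·│· · ·│· · · ·│· ·│· · · ·│
│ ╶─┤ ╷ ╷ └───┐ ╷ ╵ ╷ ╵ ┌───╴ │
│· ·│·│·│· · ·│·│· ·│· ·│· · ·│
├─╴ │ │ └─┬─╴ ╵ ├───┴───┴─────┤
│· ·│·│· ·│· · ·│             │
│ ┌─┘ ├─┐ └─┐ ┌─┴───┬─┬─────╴ │
│·│· ·│·│· ·│·│· · ·│·│       │
│ │ ┌─┘ └─┐ ├─┘ ╷ ╷ ╵ │ ╶─────┤
│·│·│· · ·│·│· ·│·│· ·│       │
│ ╵ │ ┌─╴ │ ╵ ┌─┤ ├───┴───┬─╴ │
│· ·│·│· ·│· ·│·│·│· · · ·│   │
│ ┌─┤ └─┐ ├───┘ │ ╵ ╷ ╶─┐ │ ┌─┤
│·│·│· ·│·│· · ·│· ·│· ·│·│ │ │
│ │ ╵ ╷ └─┘ ╶─┐ └───┼─┐ └─┤ │ │
│·│· ·│· · · ·│· · ·│·│· ·│ │ │
│ ├───┴───────┘ ┌─╴ ╵ └─┐ │ ╵ │
│·│· · · · · · ·│· · · ·│·│   │
│ ╵ ┌─────────┐ ├───────┘ ├─╴ │
│· ·│· · · · ·│·│· · · · ·│   │
├───┤ ┌─┬─╴ ┌─┘ │ ┌───╴ ┌─┘ ┌─┤
│· ·│·│·│· ·│· ·│·│· · ·│   │ │
│ ╶─┤ │ │ ╷ │ ╶─┤ └───┬─┤ ╶─┘ │
│· ·│·│·│·│·│· ·│· · ·│ │     │
│ ╷ │ │ │ ├─┴─┐ └─┬───┤ └───┐ │
│·│·│·│·│·│· ·│· ·│· ·│     │ │
│ │ ╵ ╵ │ ╵ ╷ └─╴ └─╴ └───┐ ╵ │
│·│· · ·│· ·│· · · · · · ·│   │
└─┴─────┴───┴─────────────┴───┘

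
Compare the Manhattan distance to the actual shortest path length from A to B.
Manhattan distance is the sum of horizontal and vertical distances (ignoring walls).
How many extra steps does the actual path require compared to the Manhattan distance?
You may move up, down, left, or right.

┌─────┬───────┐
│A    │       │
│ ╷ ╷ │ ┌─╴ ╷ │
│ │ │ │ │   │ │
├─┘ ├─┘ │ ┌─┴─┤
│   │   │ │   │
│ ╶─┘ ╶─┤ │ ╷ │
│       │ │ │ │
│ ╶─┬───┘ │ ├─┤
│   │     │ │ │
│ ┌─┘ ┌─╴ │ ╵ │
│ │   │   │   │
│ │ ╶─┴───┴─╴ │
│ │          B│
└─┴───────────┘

Manhattan distance: |6 - 0| + |6 - 0| = 12
Actual path length: 28
Extra steps: 28 - 12 = 16

Solution:

┌─────┬───────┐
│A ↓  │↱ → ↓  │
│ ╷ ╷ │ ┌─╴ ╷ │
│ │↓│ │↑│↓ ↲│ │
├─┘ ├─┘ │ ┌─┴─┤
│↓ ↲│↱ ↑│↓│   │
│ ╶─┘ ╶─┤ │ ╷ │
│↳ → ↑  │↓│ │ │
│ ╶─┬───┘ │ ├─┤
│   │↓ ← ↲│ │ │
│ ┌─┘ ┌─╴ │ ╵ │
│ │↓ ↲│   │   │
│ │ ╶─┴───┴─╴ │
│ │↳ → → → → B│
└─┴───────────┘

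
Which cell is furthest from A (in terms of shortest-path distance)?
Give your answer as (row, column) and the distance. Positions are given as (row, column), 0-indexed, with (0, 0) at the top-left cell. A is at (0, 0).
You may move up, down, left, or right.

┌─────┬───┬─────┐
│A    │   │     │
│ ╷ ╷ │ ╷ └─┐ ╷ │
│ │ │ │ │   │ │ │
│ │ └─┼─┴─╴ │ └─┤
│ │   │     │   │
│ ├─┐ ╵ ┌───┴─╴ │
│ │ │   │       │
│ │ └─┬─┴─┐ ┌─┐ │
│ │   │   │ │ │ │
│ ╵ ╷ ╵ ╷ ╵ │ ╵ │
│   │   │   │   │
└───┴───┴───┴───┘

Computing BFS distances from A to all cells:
Furthest cell: (1, 7)
Distance: 24 steps

Path from A to the furthest cell:

┌─────┬───┬─────┐
│A    │   │  ↱ ↓│
│ ╷ ╷ │ ╷ └─┐ ╷ │
│↓│ │ │ │   │↑│B│
│ │ └─┼─┴─╴ │ └─┤
│↓│   │     │↑ ↰│
│ ├─┐ ╵ ┌───┴─╴ │
│↓│ │   │  ↱ → ↑│
│ │ └─┬─┴─┐ ┌─┐ │
│↓│↱ ↓│↱ ↓│↑│ │ │
│ ╵ ╷ ╵ ╷ ╵ │ ╵ │
│↳ ↑│↳ ↑│↳ ↑│   │
└───┴───┴───┴───┘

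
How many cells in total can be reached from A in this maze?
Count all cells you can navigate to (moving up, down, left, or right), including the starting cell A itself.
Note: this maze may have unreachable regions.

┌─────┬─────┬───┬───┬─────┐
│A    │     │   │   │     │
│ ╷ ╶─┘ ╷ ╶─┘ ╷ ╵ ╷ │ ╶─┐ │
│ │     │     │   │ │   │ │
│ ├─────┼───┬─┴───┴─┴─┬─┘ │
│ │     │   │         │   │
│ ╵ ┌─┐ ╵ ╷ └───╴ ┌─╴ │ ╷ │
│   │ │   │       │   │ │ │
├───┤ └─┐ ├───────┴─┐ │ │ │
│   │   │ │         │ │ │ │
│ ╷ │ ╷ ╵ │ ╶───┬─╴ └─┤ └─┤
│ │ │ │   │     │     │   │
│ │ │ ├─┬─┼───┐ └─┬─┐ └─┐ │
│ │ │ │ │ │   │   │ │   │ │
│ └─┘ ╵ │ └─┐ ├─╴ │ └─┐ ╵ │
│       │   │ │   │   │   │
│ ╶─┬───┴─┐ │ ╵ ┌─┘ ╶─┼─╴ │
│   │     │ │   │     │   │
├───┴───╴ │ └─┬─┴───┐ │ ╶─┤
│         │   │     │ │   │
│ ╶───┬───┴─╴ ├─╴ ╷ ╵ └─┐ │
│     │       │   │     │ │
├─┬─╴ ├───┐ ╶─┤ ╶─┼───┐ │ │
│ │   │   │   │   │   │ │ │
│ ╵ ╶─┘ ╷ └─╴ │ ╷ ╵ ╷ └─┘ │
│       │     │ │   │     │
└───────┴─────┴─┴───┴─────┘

Using BFS/flood-fill to find all reachable cells from A:
Maze size: 13 × 13 = 169 total cells
106 cell(s) are walled off and cannot be reached from A.
Reachable cells: 63

Reachable region (· marks reachable cells):

┌─────┬─────┬───┬───┬─────┐
│A · ·│· · ·│· ·│· ·│     │
│ ╷ ╶─┘ ╷ ╶─┘ ╷ ╵ ╷ │ ╶─┐ │
│·│· · ·│· · ·│· ·│·│   │ │
│ ├─────┼───┬─┴───┴─┴─┬─┘ │
│·│· · ·│· ·│· · · · ·│   │
│ ╵ ┌─┐ ╵ ╷ └───╴ ┌─╴ │ ╷ │
│· ·│·│· ·│· · · ·│· ·│ │ │
├───┤ └─┐ ├───────┴─┐ │ │ │
│· ·│· ·│·│         │·│ │ │
│ ╷ │ ╷ ╵ │ ╶───┬─╴ └─┤ └─┤
│·│·│·│· ·│     │     │   │
│ │ │ ├─┬─┼───┐ └─┬─┐ └─┐ │
│·│·│·│·│ │   │   │ │   │ │
│ └─┘ ╵ │ └─┐ ├─╴ │ └─┐ ╵ │
│· · · ·│   │ │   │   │   │
│ ╶─┬───┴─┐ │ ╵ ┌─┘ ╶─┼─╴ │
│· ·│     │ │   │     │   │
├───┴───╴ │ └─┬─┴───┐ │ ╶─┤
│         │   │     │ │   │
│ ╶───┬───┴─╴ ├─╴ ╷ ╵ └─┐ │
│     │       │   │     │ │
├─┬─╴ ├───┐ ╶─┤ ╶─┼───┐ │ │
│ │   │   │   │   │   │ │ │
│ ╵ ╶─┘ ╷ └─╴ │ ╷ ╵ ╷ └─┘ │
│       │     │ │   │     │
└───────┴─────┴─┴───┴─────┘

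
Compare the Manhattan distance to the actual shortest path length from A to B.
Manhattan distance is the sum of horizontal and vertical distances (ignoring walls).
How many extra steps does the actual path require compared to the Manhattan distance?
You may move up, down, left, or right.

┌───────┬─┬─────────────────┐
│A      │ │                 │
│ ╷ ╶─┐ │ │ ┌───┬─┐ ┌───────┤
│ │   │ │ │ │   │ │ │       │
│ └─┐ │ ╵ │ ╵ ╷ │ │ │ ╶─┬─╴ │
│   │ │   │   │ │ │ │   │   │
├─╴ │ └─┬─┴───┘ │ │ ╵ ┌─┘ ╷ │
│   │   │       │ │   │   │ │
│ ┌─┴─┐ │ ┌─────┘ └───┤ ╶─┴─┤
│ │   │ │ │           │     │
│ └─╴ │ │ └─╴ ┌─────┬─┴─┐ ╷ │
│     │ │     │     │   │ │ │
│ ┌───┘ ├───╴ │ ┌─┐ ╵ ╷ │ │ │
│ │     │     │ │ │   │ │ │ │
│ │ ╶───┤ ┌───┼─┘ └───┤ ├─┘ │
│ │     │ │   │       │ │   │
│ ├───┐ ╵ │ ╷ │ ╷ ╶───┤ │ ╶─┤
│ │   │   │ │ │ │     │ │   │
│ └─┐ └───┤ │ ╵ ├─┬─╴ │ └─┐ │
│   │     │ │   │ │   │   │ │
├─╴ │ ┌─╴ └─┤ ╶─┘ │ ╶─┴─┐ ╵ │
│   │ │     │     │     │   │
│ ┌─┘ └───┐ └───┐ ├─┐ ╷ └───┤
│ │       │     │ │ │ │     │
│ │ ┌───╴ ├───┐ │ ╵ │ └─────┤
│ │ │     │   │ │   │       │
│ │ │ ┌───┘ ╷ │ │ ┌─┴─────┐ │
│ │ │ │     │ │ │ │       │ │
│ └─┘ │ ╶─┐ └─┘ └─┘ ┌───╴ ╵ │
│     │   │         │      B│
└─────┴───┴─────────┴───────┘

Manhattan distance: |14 - 0| + |13 - 0| = 27
Actual path length: 47
Extra steps: 47 - 27 = 20

Solution:

┌───────┬─┬─────────────────┐
│A      │ │                 │
│ ╷ ╶─┐ │ │ ┌───┬─┐ ┌───────┤
│↓│   │ │ │ │   │ │ │       │
│ └─┐ │ ╵ │ ╵ ╷ │ │ │ ╶─┬─╴ │
│↳ ↓│ │   │   │ │ │ │   │   │
├─╴ │ └─┬─┴───┘ │ │ ╵ ┌─┘ ╷ │
│↓ ↲│   │       │ │   │   │ │
│ ┌─┴─┐ │ ┌─────┘ └───┤ ╶─┴─┤
│↓│   │ │ │           │     │
│ └─╴ │ │ └─╴ ┌─────┬─┴─┐ ╷ │
│↓    │ │     │     │   │ │ │
│ ┌───┘ ├───╴ │ ┌─┐ ╵ ╷ │ │ │
│↓│     │     │ │ │   │ │ │ │
│ │ ╶───┤ ┌───┼─┘ └───┤ ├─┘ │
│↓│     │ │   │       │ │   │
│ ├───┐ ╵ │ ╷ │ ╷ ╶───┤ │ ╶─┤
│↓│   │   │ │ │ │     │ │   │
│ └─┐ └───┤ │ ╵ ├─┬─╴ │ └─┐ │
│↳ ↓│↱ → ↓│ │   │ │   │   │ │
├─╴ │ ┌─╴ └─┤ ╶─┘ │ ╶─┴─┐ ╵ │
│↓ ↲│↑│  ↳ ↓│     │     │   │
│ ┌─┘ └───┐ └───┐ ├─┐ ╷ └───┤
│↓│  ↑ ← ↰│↳ → ↓│ │ │ │     │
│ │ ┌───╴ ├───┐ │ ╵ │ └─────┤
│↓│ │↱ → ↑│   │↓│   │       │
│ │ │ ┌───┘ ╷ │ │ ┌─┴─────┐ │
│↓│ │↑│     │ │↓│ │↱ → → ↓│ │
│ └─┘ │ ╶─┐ └─┘ └─┘ ┌───╴ ╵ │
│↳ → ↑│   │    ↳ → ↑│    ↳ B│
└─────┴───┴─────────┴───────┘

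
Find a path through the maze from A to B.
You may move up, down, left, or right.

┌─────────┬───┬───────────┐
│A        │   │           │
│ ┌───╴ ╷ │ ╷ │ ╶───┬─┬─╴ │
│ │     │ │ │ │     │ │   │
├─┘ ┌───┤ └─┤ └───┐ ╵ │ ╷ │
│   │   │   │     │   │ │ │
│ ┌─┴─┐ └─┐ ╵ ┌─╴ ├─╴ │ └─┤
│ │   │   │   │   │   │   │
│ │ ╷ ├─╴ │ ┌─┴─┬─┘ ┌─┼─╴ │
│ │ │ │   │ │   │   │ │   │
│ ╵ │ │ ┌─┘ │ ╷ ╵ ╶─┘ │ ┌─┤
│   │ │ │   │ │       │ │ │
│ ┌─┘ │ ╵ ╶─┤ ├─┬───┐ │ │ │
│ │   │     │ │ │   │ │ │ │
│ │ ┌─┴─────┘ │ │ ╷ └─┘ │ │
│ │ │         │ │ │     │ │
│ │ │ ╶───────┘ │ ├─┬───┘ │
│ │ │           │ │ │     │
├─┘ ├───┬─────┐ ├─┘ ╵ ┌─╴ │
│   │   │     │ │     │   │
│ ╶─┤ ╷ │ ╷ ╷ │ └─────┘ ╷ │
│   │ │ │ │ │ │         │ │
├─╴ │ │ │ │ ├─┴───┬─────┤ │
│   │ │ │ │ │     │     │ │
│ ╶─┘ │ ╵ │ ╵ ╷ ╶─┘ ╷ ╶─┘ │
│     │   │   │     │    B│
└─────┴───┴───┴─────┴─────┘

Finding the shortest path through the maze:
Path length: 56 steps
Directions: right → right → right → down → left → left → down → left → down → down → down → right → up → up → right → down → down → down → left → down → down → down → left → down → right → down → left → down → right → right → up → up → up → right → down → down → down → right → up → up → up → right → down → down → down → right → up → right → down → right → right → up → right → down → right → right

Solution:

┌─────────┬───┬───────────┐
│A → → ↓  │   │           │
│ ┌───╴ ╷ │ ╷ │ ╶───┬─┬─╴ │
│ │↓ ← ↲│ │ │ │     │ │   │
├─┘ ┌───┤ └─┤ └───┐ ╵ │ ╷ │
│↓ ↲│   │   │     │   │ │ │
│ ┌─┴─┐ └─┐ ╵ ┌─╴ ├─╴ │ └─┤
│↓│↱ ↓│   │   │   │   │   │
│ │ ╷ ├─╴ │ ┌─┴─┬─┘ ┌─┼─╴ │
│↓│↑│↓│   │ │   │   │ │   │
│ ╵ │ │ ┌─┘ │ ╷ ╵ ╶─┘ │ ┌─┤
│↳ ↑│↓│ │   │ │       │ │ │
│ ┌─┘ │ ╵ ╶─┤ ├─┬───┐ │ │ │
│ │↓ ↲│     │ │ │   │ │ │ │
│ │ ┌─┴─────┘ │ │ ╷ └─┘ │ │
│ │↓│         │ │ │     │ │
│ │ │ ╶───────┘ │ ├─┬───┘ │
│ │↓│           │ │ │     │
├─┘ ├───┬─────┐ ├─┘ ╵ ┌─╴ │
│↓ ↲│↱ ↓│↱ ↓  │ │     │   │
│ ╶─┤ ╷ │ ╷ ╷ │ └─────┘ ╷ │
│↳ ↓│↑│↓│↑│↓│ │         │ │
├─╴ │ │ │ │ ├─┴───┬─────┤ │
│↓ ↲│↑│↓│↑│↓│↱ ↓  │↱ ↓  │ │
│ ╶─┘ │ ╵ │ ╵ ╷ ╶─┘ ╷ ╶─┘ │
│↳ → ↑│↳ ↑│↳ ↑│↳ → ↑│↳ → B│
└─────┴───┴───┴─────┴─────┘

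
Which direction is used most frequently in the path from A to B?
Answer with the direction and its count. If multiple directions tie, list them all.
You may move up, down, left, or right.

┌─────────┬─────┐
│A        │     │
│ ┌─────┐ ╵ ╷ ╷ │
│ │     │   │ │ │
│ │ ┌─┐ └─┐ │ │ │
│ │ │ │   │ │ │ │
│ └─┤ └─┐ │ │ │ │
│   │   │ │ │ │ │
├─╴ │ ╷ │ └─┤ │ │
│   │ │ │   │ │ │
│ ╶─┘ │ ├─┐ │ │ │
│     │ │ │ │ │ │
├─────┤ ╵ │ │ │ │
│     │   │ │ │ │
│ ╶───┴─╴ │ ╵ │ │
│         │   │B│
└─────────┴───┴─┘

Directions: right, right, right, right, down, right, up, right, right, down, down, down, down, down, down, down
Counts: {'right': 7, 'down': 8, 'up': 1}
Most common: down (8 times)

Solution:

┌─────────┬─────┐
│A → → → ↓│↱ → ↓│
│ ┌─────┐ ╵ ╷ ╷ │
│ │     │↳ ↑│ │↓│
│ │ ┌─┐ └─┐ │ │ │
│ │ │ │   │ │ │↓│
│ └─┤ └─┐ │ │ │ │
│   │   │ │ │ │↓│
├─╴ │ ╷ │ └─┤ │ │
│   │ │ │   │ │↓│
│ ╶─┘ │ ├─┐ │ │ │
│     │ │ │ │ │↓│
├─────┤ ╵ │ │ │ │
│     │   │ │ │↓│
│ ╶───┴─╴ │ ╵ │ │
│         │   │B│
└─────────┴───┴─┘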